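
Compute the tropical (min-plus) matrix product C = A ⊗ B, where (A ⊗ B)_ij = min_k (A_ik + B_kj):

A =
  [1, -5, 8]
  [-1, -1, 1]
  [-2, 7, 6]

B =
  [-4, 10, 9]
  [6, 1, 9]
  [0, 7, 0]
A ⊗ B =
  [-3, -4, 4]
  [-5, 0, 1]
  [-6, 8, 6]

Apply the min-plus product entry-by-entry:
  C[0][0] = min over k of (A[0][0] + B[0][0] = 1 + -4 = -3, A[0][1] + B[1][0] = -5 + 6 = 1, A[0][2] + B[2][0] = 8 + 0 = 8) = -3 (attained at k = 0)
  C[0][1] = min over k of (A[0][0] + B[0][1] = 1 + 10 = 11, A[0][1] + B[1][1] = -5 + 1 = -4, A[0][2] + B[2][1] = 8 + 7 = 15) = -4 (attained at k = 1)
  C[0][2] = min over k of (A[0][0] + B[0][2] = 1 + 9 = 10, A[0][1] + B[1][2] = -5 + 9 = 4, A[0][2] + B[2][2] = 8 + 0 = 8) = 4 (attained at k = 1)
  C[1][0] = min over k of (A[1][0] + B[0][0] = -1 + -4 = -5, A[1][1] + B[1][0] = -1 + 6 = 5, A[1][2] + B[2][0] = 1 + 0 = 1) = -5 (attained at k = 0)
  C[1][1] = min over k of (A[1][0] + B[0][1] = -1 + 10 = 9, A[1][1] + B[1][1] = -1 + 1 = 0, A[1][2] + B[2][1] = 1 + 7 = 8) = 0 (attained at k = 1)
  C[1][2] = min over k of (A[1][0] + B[0][2] = -1 + 9 = 8, A[1][1] + B[1][2] = -1 + 9 = 8, A[1][2] + B[2][2] = 1 + 0 = 1) = 1 (attained at k = 2)
  C[2][0] = min over k of (A[2][0] + B[0][0] = -2 + -4 = -6, A[2][1] + B[1][0] = 7 + 6 = 13, A[2][2] + B[2][0] = 6 + 0 = 6) = -6 (attained at k = 0)
  C[2][1] = min over k of (A[2][0] + B[0][1] = -2 + 10 = 8, A[2][1] + B[1][1] = 7 + 1 = 8, A[2][2] + B[2][1] = 6 + 7 = 13) = 8 (attained at k = 0)
  C[2][2] = min over k of (A[2][0] + B[0][2] = -2 + 9 = 7, A[2][1] + B[1][2] = 7 + 9 = 16, A[2][2] + B[2][2] = 6 + 0 = 6) = 6 (attained at k = 2)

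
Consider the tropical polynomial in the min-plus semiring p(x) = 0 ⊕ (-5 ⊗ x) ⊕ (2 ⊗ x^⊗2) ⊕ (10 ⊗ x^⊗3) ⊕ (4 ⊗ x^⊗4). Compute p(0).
p(0) = -5

A tropical monomial a ⊗ x^⊗i evaluates to a + i · x. Evaluating each term at x = 0:
  Term 0 contributes 0 + 0 · 0 = 0
  Term 1 contributes -5 + 1 · 0 = -5
  Term 2 contributes 2 + 2 · 0 = 2
  Term 3 contributes 10 + 3 · 0 = 10
  Term 4 contributes 4 + 4 · 0 = 4
p(0) = ⊕ of these = min[0, -5, 2, 10, 4] = -5.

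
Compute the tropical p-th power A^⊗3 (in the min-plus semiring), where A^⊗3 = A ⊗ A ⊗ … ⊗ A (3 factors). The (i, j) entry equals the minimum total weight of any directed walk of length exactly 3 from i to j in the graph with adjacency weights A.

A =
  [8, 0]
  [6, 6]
A^⊗3 =
  [12, 6]
  [12, 12]

Each entry (A^⊗3)_ij equals the minimum over all length-3 walks i = v_0 → v_1 → … → v_3 = j of Σ_t A[v_t][v_{t+1}]. For example, for (i, j) = (0, 1) we minimise over 4 possible intermediate vertex sequences; the minimum is 6, attained along the walk 0 → 1 → 0 → 1.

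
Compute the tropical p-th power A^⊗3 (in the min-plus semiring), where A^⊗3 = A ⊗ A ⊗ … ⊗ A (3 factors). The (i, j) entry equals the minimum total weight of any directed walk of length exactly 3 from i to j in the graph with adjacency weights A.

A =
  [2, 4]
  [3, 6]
A^⊗3 =
  [6, 8]
  [7, 9]

Each entry (A^⊗3)_ij equals the minimum over all length-3 walks i = v_0 → v_1 → … → v_3 = j of Σ_t A[v_t][v_{t+1}]. For example, for (i, j) = (0, 1) we minimise over 4 possible intermediate vertex sequences; the minimum is 8, attained along the walk 0 → 0 → 0 → 1.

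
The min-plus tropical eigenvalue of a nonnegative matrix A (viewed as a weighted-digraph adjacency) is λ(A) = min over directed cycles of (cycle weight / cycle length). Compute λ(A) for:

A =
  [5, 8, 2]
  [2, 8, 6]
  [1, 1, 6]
λ(A) = 3/2

Enumerate directed cycles and compute their means (weight / length). Sample:
  cycle 0 → 0: weight = 5, length = 1, mean = 5/1 ≈ 5.000
  cycle 1 → 1: weight = 8, length = 1, mean = 8/1 ≈ 8.000
  cycle 2 → 2: weight = 6, length = 1, mean = 6/1 ≈ 6.000
  cycle 0 → 1 → 0: weight = 10, length = 2, mean = 10/2 ≈ 5.000
  cycle 0 → 2 → 0: weight = 3, length = 2, mean = 3/2 ≈ 1.500
  cycle 1 → 0 → 1: weight = 10, length = 2, mean = 10/2 ≈ 5.000
Minimum mean = 1.500, attained e.g. along the cycle 0 → 2 → 0 with weight 3 and length 2. So λ(A) = 3/2 = 3/2.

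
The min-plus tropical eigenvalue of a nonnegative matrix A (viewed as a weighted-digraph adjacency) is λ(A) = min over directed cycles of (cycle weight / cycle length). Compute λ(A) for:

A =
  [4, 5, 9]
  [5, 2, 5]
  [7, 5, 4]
λ(A) = 2

Enumerate directed cycles and compute their means (weight / length). Sample:
  cycle 0 → 0: weight = 4, length = 1, mean = 4/1 ≈ 4.000
  cycle 1 → 1: weight = 2, length = 1, mean = 2/1 ≈ 2.000
  cycle 2 → 2: weight = 4, length = 1, mean = 4/1 ≈ 4.000
  cycle 0 → 1 → 0: weight = 10, length = 2, mean = 10/2 ≈ 5.000
  cycle 0 → 2 → 0: weight = 16, length = 2, mean = 16/2 ≈ 8.000
  cycle 1 → 0 → 1: weight = 10, length = 2, mean = 10/2 ≈ 5.000
Minimum mean = 2.000, attained e.g. along the cycle 1 → 1 with weight 2 and length 1. So λ(A) = 2/1 = 2.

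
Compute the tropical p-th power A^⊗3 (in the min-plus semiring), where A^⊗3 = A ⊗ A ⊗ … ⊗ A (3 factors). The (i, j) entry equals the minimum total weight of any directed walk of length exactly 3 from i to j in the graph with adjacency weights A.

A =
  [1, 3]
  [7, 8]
A^⊗3 =
  [3, 5]
  [9, 11]

Each entry (A^⊗3)_ij equals the minimum over all length-3 walks i = v_0 → v_1 → … → v_3 = j of Σ_t A[v_t][v_{t+1}]. For example, for (i, j) = (0, 1) we minimise over 4 possible intermediate vertex sequences; the minimum is 5, attained along the walk 0 → 0 → 0 → 1.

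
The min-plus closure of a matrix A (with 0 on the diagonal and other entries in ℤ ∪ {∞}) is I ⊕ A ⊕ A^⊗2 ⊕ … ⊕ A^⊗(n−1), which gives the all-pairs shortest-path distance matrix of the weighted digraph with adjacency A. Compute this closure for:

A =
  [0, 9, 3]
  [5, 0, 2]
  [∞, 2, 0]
Closure =
  [0, 5, 3]
  [5, 0, 2]
  [7, 2, 0]

This is the Floyd-Warshall all-pairs shortest-path computation. For each intermediate vertex k = 0, 1, …, 2, update dist[i][j] ← min(dist[i][j], dist[i][k] + dist[k][j]). The final matrix gives, for each (i, j), the minimum total weight of any directed path from i to j (possibly empty when i = j).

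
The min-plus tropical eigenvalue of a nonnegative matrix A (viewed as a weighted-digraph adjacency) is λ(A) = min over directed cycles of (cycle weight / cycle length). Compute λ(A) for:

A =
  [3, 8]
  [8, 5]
λ(A) = 3

Enumerate directed cycles and compute their means (weight / length). Sample:
  cycle 0 → 0: weight = 3, length = 1, mean = 3/1 ≈ 3.000
  cycle 1 → 1: weight = 5, length = 1, mean = 5/1 ≈ 5.000
  cycle 0 → 1 → 0: weight = 16, length = 2, mean = 16/2 ≈ 8.000
  cycle 1 → 0 → 1: weight = 16, length = 2, mean = 16/2 ≈ 8.000
Minimum mean = 3.000, attained e.g. along the cycle 0 → 0 with weight 3 and length 1. So λ(A) = 3/1 = 3.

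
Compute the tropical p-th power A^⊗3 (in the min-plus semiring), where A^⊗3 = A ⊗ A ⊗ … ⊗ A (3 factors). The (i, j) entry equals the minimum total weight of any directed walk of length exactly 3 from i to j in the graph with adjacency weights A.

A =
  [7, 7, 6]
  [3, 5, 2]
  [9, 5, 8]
A^⊗3 =
  [14, 14, 13]
  [10, 12, 9]
  [13, 12, 12]

Each entry (A^⊗3)_ij equals the minimum over all length-3 walks i = v_0 → v_1 → … → v_3 = j of Σ_t A[v_t][v_{t+1}]. For example, for (i, j) = (0, 2) we minimise over 9 possible intermediate vertex sequences; the minimum is 13, attained along the walk 0 → 2 → 1 → 2.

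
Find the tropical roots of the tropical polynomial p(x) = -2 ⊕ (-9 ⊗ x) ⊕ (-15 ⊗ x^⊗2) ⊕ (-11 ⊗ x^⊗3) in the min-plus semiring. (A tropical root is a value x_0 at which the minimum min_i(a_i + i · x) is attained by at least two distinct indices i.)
Roots: {-4, 6, 7}

Each tropical root is a break point of the lower envelope of the lines y = a_i + i · x (there are 4 lines, with slopes 0, 1, ..., 3). Only the lines that attain the minimum somewhere contribute to roots; other lines are dominated. Here the surviving (envelope) indices are i = 3, i = 2, i = 1, i = 0.
Intersections between consecutive envelope lines give the roots: for adjacent envelope indices i < j the intersection is x = (a_i − a_j) / (j − i). Reading off the sorted break points: {-4, 6, 7}.
Verification: at each break x_0, at least two indices attain the minimum of min_i(a_i + i · x_0).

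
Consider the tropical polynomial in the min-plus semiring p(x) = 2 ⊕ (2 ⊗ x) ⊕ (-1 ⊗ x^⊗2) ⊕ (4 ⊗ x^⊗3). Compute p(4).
p(4) = 2

A tropical monomial a ⊗ x^⊗i evaluates to a + i · x. Evaluating each term at x = 4:
  Term 0 contributes 2 + 0 · 4 = 2
  Term 1 contributes 2 + 1 · 4 = 6
  Term 2 contributes -1 + 2 · 4 = 7
  Term 3 contributes 4 + 3 · 4 = 16
p(4) = ⊕ of these = min[2, 6, 7, 16] = 2.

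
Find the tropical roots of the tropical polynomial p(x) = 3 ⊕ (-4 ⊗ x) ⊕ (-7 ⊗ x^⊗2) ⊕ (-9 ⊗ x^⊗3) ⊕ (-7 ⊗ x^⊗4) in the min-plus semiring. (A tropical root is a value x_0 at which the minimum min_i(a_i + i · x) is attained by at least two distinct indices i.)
Roots: {-2, 2, 3, 7}

Each tropical root is a break point of the lower envelope of the lines y = a_i + i · x (there are 5 lines, with slopes 0, 1, ..., 4). Only the lines that attain the minimum somewhere contribute to roots; other lines are dominated. Here the surviving (envelope) indices are i = 4, i = 3, i = 2, i = 1, i = 0.
Intersections between consecutive envelope lines give the roots: for adjacent envelope indices i < j the intersection is x = (a_i − a_j) / (j − i). Reading off the sorted break points: {-2, 2, 3, 7}.
Verification: at each break x_0, at least two indices attain the minimum of min_i(a_i + i · x_0).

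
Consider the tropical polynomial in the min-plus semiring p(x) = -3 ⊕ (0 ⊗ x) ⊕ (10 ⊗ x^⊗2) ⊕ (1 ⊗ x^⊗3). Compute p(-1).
p(-1) = -3

A tropical monomial a ⊗ x^⊗i evaluates to a + i · x. Evaluating each term at x = -1:
  Term 0 contributes -3 + 0 · -1 = -3
  Term 1 contributes 0 + 1 · -1 = -1
  Term 2 contributes 10 + 2 · -1 = 8
  Term 3 contributes 1 + 3 · -1 = -2
p(-1) = ⊕ of these = min[-3, -1, 8, -2] = -3.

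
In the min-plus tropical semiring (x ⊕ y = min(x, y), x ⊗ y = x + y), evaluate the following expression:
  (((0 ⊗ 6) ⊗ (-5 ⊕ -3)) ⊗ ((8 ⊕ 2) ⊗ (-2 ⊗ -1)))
(((0 ⊗ 6) ⊗ (-5 ⊕ -3)) ⊗ ((8 ⊕ 2) ⊗ (-2 ⊗ -1))) = 0

Expand innermost to outermost. Recall ⊕ takes the minimum of its arguments and ⊗ takes their sum. Working out the expression (((0 ⊗ 6) ⊗ (-5 ⊕ -3)) ⊗ ((8 ⊕ 2) ⊗ (-2 ⊗ -1))) gives 0.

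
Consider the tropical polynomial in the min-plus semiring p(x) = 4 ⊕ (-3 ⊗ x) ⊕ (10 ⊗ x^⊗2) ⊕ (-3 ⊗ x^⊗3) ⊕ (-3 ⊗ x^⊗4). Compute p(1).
p(1) = -2

A tropical monomial a ⊗ x^⊗i evaluates to a + i · x. Evaluating each term at x = 1:
  Term 0 contributes 4 + 0 · 1 = 4
  Term 1 contributes -3 + 1 · 1 = -2
  Term 2 contributes 10 + 2 · 1 = 12
  Term 3 contributes -3 + 3 · 1 = 0
  Term 4 contributes -3 + 4 · 1 = 1
p(1) = ⊕ of these = min[4, -2, 12, 0, 1] = -2.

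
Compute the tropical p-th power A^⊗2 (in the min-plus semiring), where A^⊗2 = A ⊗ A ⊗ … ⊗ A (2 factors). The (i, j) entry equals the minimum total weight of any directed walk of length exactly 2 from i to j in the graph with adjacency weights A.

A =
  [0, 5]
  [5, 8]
A^⊗2 =
  [0, 5]
  [5, 10]

Each entry (A^⊗2)_ij equals the minimum over all length-2 walks i = v_0 → v_1 → … → v_2 = j of Σ_t A[v_t][v_{t+1}]. For example, for (i, j) = (0, 1) we minimise over 2 possible intermediate vertex sequences; the minimum is 5, attained along the walk 0 → 0 → 1.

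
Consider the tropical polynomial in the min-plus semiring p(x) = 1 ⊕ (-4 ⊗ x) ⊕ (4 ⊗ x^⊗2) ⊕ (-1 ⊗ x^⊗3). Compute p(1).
p(1) = -3

A tropical monomial a ⊗ x^⊗i evaluates to a + i · x. Evaluating each term at x = 1:
  Term 0 contributes 1 + 0 · 1 = 1
  Term 1 contributes -4 + 1 · 1 = -3
  Term 2 contributes 4 + 2 · 1 = 6
  Term 3 contributes -1 + 3 · 1 = 2
p(1) = ⊕ of these = min[1, -3, 6, 2] = -3.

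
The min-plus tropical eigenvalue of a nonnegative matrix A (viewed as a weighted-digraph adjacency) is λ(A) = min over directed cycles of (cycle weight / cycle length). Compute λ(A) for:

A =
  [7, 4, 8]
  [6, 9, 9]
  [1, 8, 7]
λ(A) = 9/2

Enumerate directed cycles and compute their means (weight / length). Sample:
  cycle 0 → 0: weight = 7, length = 1, mean = 7/1 ≈ 7.000
  cycle 1 → 1: weight = 9, length = 1, mean = 9/1 ≈ 9.000
  cycle 2 → 2: weight = 7, length = 1, mean = 7/1 ≈ 7.000
  cycle 0 → 1 → 0: weight = 10, length = 2, mean = 10/2 ≈ 5.000
  cycle 0 → 2 → 0: weight = 9, length = 2, mean = 9/2 ≈ 4.500
  cycle 1 → 0 → 1: weight = 10, length = 2, mean = 10/2 ≈ 5.000
Minimum mean = 4.500, attained e.g. along the cycle 0 → 2 → 0 with weight 9 and length 2. So λ(A) = 9/2 = 9/2.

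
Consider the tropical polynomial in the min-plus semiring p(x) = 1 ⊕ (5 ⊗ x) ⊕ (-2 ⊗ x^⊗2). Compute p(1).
p(1) = 0

A tropical monomial a ⊗ x^⊗i evaluates to a + i · x. Evaluating each term at x = 1:
  Term 0 contributes 1 + 0 · 1 = 1
  Term 1 contributes 5 + 1 · 1 = 6
  Term 2 contributes -2 + 2 · 1 = 0
p(1) = ⊕ of these = min[1, 6, 0] = 0.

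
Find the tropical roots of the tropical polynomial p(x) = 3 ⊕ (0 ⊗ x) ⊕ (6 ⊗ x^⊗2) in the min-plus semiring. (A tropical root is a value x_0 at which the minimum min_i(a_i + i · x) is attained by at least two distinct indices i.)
Roots: {-6, 3}

Each tropical root is a break point of the lower envelope of the lines y = a_i + i · x (there are 3 lines, with slopes 0, 1, ..., 2). Only the lines that attain the minimum somewhere contribute to roots; other lines are dominated. Here the surviving (envelope) indices are i = 2, i = 1, i = 0.
Intersections between consecutive envelope lines give the roots: for adjacent envelope indices i < j the intersection is x = (a_i − a_j) / (j − i). Reading off the sorted break points: {-6, 3}.
Verification: at each break x_0, at least two indices attain the minimum of min_i(a_i + i · x_0).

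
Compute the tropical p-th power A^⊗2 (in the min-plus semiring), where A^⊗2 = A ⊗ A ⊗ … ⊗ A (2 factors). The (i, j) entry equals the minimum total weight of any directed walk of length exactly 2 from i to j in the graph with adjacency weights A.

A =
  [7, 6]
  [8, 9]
A^⊗2 =
  [14, 13]
  [15, 14]

Each entry (A^⊗2)_ij equals the minimum over all length-2 walks i = v_0 → v_1 → … → v_2 = j of Σ_t A[v_t][v_{t+1}]. For example, for (i, j) = (0, 1) we minimise over 2 possible intermediate vertex sequences; the minimum is 13, attained along the walk 0 → 0 → 1.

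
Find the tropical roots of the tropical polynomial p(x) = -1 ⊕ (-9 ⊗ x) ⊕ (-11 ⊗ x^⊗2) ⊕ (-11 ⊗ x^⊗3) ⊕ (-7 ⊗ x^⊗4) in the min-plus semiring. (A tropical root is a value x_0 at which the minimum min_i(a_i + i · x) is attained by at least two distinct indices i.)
Roots: {-4, 0, 2, 8}

Each tropical root is a break point of the lower envelope of the lines y = a_i + i · x (there are 5 lines, with slopes 0, 1, ..., 4). Only the lines that attain the minimum somewhere contribute to roots; other lines are dominated. Here the surviving (envelope) indices are i = 4, i = 3, i = 2, i = 1, i = 0.
Intersections between consecutive envelope lines give the roots: for adjacent envelope indices i < j the intersection is x = (a_i − a_j) / (j − i). Reading off the sorted break points: {-4, 0, 2, 8}.
Verification: at each break x_0, at least two indices attain the minimum of min_i(a_i + i · x_0).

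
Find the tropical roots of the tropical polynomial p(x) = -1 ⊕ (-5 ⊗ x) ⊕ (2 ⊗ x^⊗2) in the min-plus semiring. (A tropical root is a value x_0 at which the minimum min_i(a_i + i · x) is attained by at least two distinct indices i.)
Roots: {-7, 4}

Each tropical root is a break point of the lower envelope of the lines y = a_i + i · x (there are 3 lines, with slopes 0, 1, ..., 2). Only the lines that attain the minimum somewhere contribute to roots; other lines are dominated. Here the surviving (envelope) indices are i = 2, i = 1, i = 0.
Intersections between consecutive envelope lines give the roots: for adjacent envelope indices i < j the intersection is x = (a_i − a_j) / (j − i). Reading off the sorted break points: {-7, 4}.
Verification: at each break x_0, at least two indices attain the minimum of min_i(a_i + i · x_0).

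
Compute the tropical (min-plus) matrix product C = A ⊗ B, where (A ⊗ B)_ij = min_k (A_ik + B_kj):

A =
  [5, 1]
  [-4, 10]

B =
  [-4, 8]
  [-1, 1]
A ⊗ B =
  [0, 2]
  [-8, 4]

Apply the min-plus product entry-by-entry:
  C[0][0] = min over k of (A[0][0] + B[0][0] = 5 + -4 = 1, A[0][1] + B[1][0] = 1 + -1 = 0) = 0 (attained at k = 1)
  C[0][1] = min over k of (A[0][0] + B[0][1] = 5 + 8 = 13, A[0][1] + B[1][1] = 1 + 1 = 2) = 2 (attained at k = 1)
  C[1][0] = min over k of (A[1][0] + B[0][0] = -4 + -4 = -8, A[1][1] + B[1][0] = 10 + -1 = 9) = -8 (attained at k = 0)
  C[1][1] = min over k of (A[1][0] + B[0][1] = -4 + 8 = 4, A[1][1] + B[1][1] = 10 + 1 = 11) = 4 (attained at k = 0)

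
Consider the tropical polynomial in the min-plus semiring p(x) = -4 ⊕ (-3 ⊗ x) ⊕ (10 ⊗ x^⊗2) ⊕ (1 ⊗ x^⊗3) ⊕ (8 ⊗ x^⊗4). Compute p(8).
p(8) = -4

A tropical monomial a ⊗ x^⊗i evaluates to a + i · x. Evaluating each term at x = 8:
  Term 0 contributes -4 + 0 · 8 = -4
  Term 1 contributes -3 + 1 · 8 = 5
  Term 2 contributes 10 + 2 · 8 = 26
  Term 3 contributes 1 + 3 · 8 = 25
  Term 4 contributes 8 + 4 · 8 = 40
p(8) = ⊕ of these = min[-4, 5, 26, 25, 40] = -4.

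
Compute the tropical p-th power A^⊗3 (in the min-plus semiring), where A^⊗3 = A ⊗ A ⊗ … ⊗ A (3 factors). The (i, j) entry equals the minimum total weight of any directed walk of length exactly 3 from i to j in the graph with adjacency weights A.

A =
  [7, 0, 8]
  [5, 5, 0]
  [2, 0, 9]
A^⊗3 =
  [2, 0, 5]
  [5, 2, 0]
  [2, 0, 2]

Each entry (A^⊗3)_ij equals the minimum over all length-3 walks i = v_0 → v_1 → … → v_3 = j of Σ_t A[v_t][v_{t+1}]. For example, for (i, j) = (0, 2) we minimise over 9 possible intermediate vertex sequences; the minimum is 5, attained along the walk 0 → 1 → 1 → 2.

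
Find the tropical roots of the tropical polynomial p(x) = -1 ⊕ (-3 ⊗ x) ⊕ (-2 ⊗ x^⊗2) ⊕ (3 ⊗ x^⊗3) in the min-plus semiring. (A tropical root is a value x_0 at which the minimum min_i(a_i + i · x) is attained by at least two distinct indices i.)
Roots: {-5, -1, 2}

Each tropical root is a break point of the lower envelope of the lines y = a_i + i · x (there are 4 lines, with slopes 0, 1, ..., 3). Only the lines that attain the minimum somewhere contribute to roots; other lines are dominated. Here the surviving (envelope) indices are i = 3, i = 2, i = 1, i = 0.
Intersections between consecutive envelope lines give the roots: for adjacent envelope indices i < j the intersection is x = (a_i − a_j) / (j − i). Reading off the sorted break points: {-5, -1, 2}.
Verification: at each break x_0, at least two indices attain the minimum of min_i(a_i + i · x_0).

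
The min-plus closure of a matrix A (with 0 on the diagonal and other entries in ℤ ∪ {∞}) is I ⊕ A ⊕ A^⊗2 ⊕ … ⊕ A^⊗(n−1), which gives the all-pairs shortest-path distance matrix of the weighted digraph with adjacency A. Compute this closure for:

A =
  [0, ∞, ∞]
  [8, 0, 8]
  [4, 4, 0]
Closure =
  [0, ∞, ∞]
  [8, 0, 8]
  [4, 4, 0]

This is the Floyd-Warshall all-pairs shortest-path computation. For each intermediate vertex k = 0, 1, …, 2, update dist[i][j] ← min(dist[i][j], dist[i][k] + dist[k][j]). The final matrix gives, for each (i, j), the minimum total weight of any directed path from i to j (possibly empty when i = j).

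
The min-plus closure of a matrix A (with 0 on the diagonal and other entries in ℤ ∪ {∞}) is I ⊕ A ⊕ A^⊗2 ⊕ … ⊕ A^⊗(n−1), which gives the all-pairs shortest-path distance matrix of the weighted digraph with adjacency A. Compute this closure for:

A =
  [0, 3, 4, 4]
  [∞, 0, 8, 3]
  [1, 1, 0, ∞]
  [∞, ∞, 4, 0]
Closure =
  [0, 3, 4, 4]
  [8, 0, 7, 3]
  [1, 1, 0, 4]
  [5, 5, 4, 0]

This is the Floyd-Warshall all-pairs shortest-path computation. For each intermediate vertex k = 0, 1, …, 3, update dist[i][j] ← min(dist[i][j], dist[i][k] + dist[k][j]). The final matrix gives, for each (i, j), the minimum total weight of any directed path from i to j (possibly empty when i = j).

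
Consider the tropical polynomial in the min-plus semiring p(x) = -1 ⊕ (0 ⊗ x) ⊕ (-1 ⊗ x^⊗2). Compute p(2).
p(2) = -1

A tropical monomial a ⊗ x^⊗i evaluates to a + i · x. Evaluating each term at x = 2:
  Term 0 contributes -1 + 0 · 2 = -1
  Term 1 contributes 0 + 1 · 2 = 2
  Term 2 contributes -1 + 2 · 2 = 3
p(2) = ⊕ of these = min[-1, 2, 3] = -1.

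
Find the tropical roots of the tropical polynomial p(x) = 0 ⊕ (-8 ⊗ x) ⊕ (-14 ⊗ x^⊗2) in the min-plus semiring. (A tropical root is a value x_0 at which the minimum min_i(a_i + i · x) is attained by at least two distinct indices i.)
Roots: {6, 8}

Each tropical root is a break point of the lower envelope of the lines y = a_i + i · x (there are 3 lines, with slopes 0, 1, ..., 2). Only the lines that attain the minimum somewhere contribute to roots; other lines are dominated. Here the surviving (envelope) indices are i = 2, i = 1, i = 0.
Intersections between consecutive envelope lines give the roots: for adjacent envelope indices i < j the intersection is x = (a_i − a_j) / (j − i). Reading off the sorted break points: {6, 8}.
Verification: at each break x_0, at least two indices attain the minimum of min_i(a_i + i · x_0).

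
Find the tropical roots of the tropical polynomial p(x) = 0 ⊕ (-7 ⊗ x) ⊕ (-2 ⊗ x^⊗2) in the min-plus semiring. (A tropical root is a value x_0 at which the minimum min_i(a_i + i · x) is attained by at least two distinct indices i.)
Roots: {-5, 7}

Each tropical root is a break point of the lower envelope of the lines y = a_i + i · x (there are 3 lines, with slopes 0, 1, ..., 2). Only the lines that attain the minimum somewhere contribute to roots; other lines are dominated. Here the surviving (envelope) indices are i = 2, i = 1, i = 0.
Intersections between consecutive envelope lines give the roots: for adjacent envelope indices i < j the intersection is x = (a_i − a_j) / (j − i). Reading off the sorted break points: {-5, 7}.
Verification: at each break x_0, at least two indices attain the minimum of min_i(a_i + i · x_0).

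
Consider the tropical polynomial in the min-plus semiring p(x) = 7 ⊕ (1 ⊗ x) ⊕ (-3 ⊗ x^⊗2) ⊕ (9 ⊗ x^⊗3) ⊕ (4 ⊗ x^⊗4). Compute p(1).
p(1) = -1

A tropical monomial a ⊗ x^⊗i evaluates to a + i · x. Evaluating each term at x = 1:
  Term 0 contributes 7 + 0 · 1 = 7
  Term 1 contributes 1 + 1 · 1 = 2
  Term 2 contributes -3 + 2 · 1 = -1
  Term 3 contributes 9 + 3 · 1 = 12
  Term 4 contributes 4 + 4 · 1 = 8
p(1) = ⊕ of these = min[7, 2, -1, 12, 8] = -1.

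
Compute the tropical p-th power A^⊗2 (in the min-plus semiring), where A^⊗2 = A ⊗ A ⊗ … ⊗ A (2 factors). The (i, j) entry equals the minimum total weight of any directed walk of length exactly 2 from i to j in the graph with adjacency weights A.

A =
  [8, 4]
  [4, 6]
A^⊗2 =
  [8, 10]
  [10, 8]

Each entry (A^⊗2)_ij equals the minimum over all length-2 walks i = v_0 → v_1 → … → v_2 = j of Σ_t A[v_t][v_{t+1}]. For example, for (i, j) = (0, 1) we minimise over 2 possible intermediate vertex sequences; the minimum is 10, attained along the walk 0 → 1 → 1.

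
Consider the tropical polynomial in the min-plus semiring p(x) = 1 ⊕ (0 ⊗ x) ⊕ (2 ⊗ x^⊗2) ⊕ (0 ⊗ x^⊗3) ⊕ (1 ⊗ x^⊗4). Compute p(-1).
p(-1) = -3

A tropical monomial a ⊗ x^⊗i evaluates to a + i · x. Evaluating each term at x = -1:
  Term 0 contributes 1 + 0 · -1 = 1
  Term 1 contributes 0 + 1 · -1 = -1
  Term 2 contributes 2 + 2 · -1 = 0
  Term 3 contributes 0 + 3 · -1 = -3
  Term 4 contributes 1 + 4 · -1 = -3
p(-1) = ⊕ of these = min[1, -1, 0, -3, -3] = -3.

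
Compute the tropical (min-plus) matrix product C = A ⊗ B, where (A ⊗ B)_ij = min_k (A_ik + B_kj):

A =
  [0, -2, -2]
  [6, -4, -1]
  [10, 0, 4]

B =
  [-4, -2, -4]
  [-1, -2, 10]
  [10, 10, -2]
A ⊗ B =
  [-4, -4, -4]
  [-5, -6, -3]
  [-1, -2, 2]

Apply the min-plus product entry-by-entry:
  C[0][0] = min over k of (A[0][0] + B[0][0] = 0 + -4 = -4, A[0][1] + B[1][0] = -2 + -1 = -3, A[0][2] + B[2][0] = -2 + 10 = 8) = -4 (attained at k = 0)
  C[0][1] = min over k of (A[0][0] + B[0][1] = 0 + -2 = -2, A[0][1] + B[1][1] = -2 + -2 = -4, A[0][2] + B[2][1] = -2 + 10 = 8) = -4 (attained at k = 1)
  C[0][2] = min over k of (A[0][0] + B[0][2] = 0 + -4 = -4, A[0][1] + B[1][2] = -2 + 10 = 8, A[0][2] + B[2][2] = -2 + -2 = -4) = -4 (attained at k = 0)
  C[1][0] = min over k of (A[1][0] + B[0][0] = 6 + -4 = 2, A[1][1] + B[1][0] = -4 + -1 = -5, A[1][2] + B[2][0] = -1 + 10 = 9) = -5 (attained at k = 1)
  C[1][1] = min over k of (A[1][0] + B[0][1] = 6 + -2 = 4, A[1][1] + B[1][1] = -4 + -2 = -6, A[1][2] + B[2][1] = -1 + 10 = 9) = -6 (attained at k = 1)
  C[1][2] = min over k of (A[1][0] + B[0][2] = 6 + -4 = 2, A[1][1] + B[1][2] = -4 + 10 = 6, A[1][2] + B[2][2] = -1 + -2 = -3) = -3 (attained at k = 2)
  C[2][0] = min over k of (A[2][0] + B[0][0] = 10 + -4 = 6, A[2][1] + B[1][0] = 0 + -1 = -1, A[2][2] + B[2][0] = 4 + 10 = 14) = -1 (attained at k = 1)
  C[2][1] = min over k of (A[2][0] + B[0][1] = 10 + -2 = 8, A[2][1] + B[1][1] = 0 + -2 = -2, A[2][2] + B[2][1] = 4 + 10 = 14) = -2 (attained at k = 1)
  C[2][2] = min over k of (A[2][0] + B[0][2] = 10 + -4 = 6, A[2][1] + B[1][2] = 0 + 10 = 10, A[2][2] + B[2][2] = 4 + -2 = 2) = 2 (attained at k = 2)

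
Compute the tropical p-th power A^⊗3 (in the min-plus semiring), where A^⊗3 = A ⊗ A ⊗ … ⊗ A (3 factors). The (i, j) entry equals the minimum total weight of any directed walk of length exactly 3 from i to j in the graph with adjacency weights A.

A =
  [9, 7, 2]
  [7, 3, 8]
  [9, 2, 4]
A^⊗3 =
  [11, 7, 10]
  [13, 9, 12]
  [12, 8, 11]

Each entry (A^⊗3)_ij equals the minimum over all length-3 walks i = v_0 → v_1 → … → v_3 = j of Σ_t A[v_t][v_{t+1}]. For example, for (i, j) = (0, 2) we minimise over 9 possible intermediate vertex sequences; the minimum is 10, attained along the walk 0 → 2 → 2 → 2.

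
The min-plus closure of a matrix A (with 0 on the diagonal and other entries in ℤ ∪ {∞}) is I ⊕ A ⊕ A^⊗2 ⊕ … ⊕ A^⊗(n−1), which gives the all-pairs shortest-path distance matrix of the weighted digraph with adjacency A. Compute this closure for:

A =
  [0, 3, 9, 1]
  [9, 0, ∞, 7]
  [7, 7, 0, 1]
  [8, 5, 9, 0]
Closure =
  [0, 3, 9, 1]
  [9, 0, 16, 7]
  [7, 6, 0, 1]
  [8, 5, 9, 0]

This is the Floyd-Warshall all-pairs shortest-path computation. For each intermediate vertex k = 0, 1, …, 3, update dist[i][j] ← min(dist[i][j], dist[i][k] + dist[k][j]). The final matrix gives, for each (i, j), the minimum total weight of any directed path from i to j (possibly empty when i = j).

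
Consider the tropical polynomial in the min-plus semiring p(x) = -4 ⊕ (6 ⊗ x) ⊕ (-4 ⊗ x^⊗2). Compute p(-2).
p(-2) = -8

A tropical monomial a ⊗ x^⊗i evaluates to a + i · x. Evaluating each term at x = -2:
  Term 0 contributes -4 + 0 · -2 = -4
  Term 1 contributes 6 + 1 · -2 = 4
  Term 2 contributes -4 + 2 · -2 = -8
p(-2) = ⊕ of these = min[-4, 4, -8] = -8.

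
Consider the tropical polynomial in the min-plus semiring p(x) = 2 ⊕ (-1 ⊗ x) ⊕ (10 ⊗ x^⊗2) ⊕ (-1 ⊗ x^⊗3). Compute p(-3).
p(-3) = -10

A tropical monomial a ⊗ x^⊗i evaluates to a + i · x. Evaluating each term at x = -3:
  Term 0 contributes 2 + 0 · -3 = 2
  Term 1 contributes -1 + 1 · -3 = -4
  Term 2 contributes 10 + 2 · -3 = 4
  Term 3 contributes -1 + 3 · -3 = -10
p(-3) = ⊕ of these = min[2, -4, 4, -10] = -10.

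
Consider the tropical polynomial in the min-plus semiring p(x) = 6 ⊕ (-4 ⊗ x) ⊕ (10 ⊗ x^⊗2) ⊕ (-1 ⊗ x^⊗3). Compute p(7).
p(7) = 3

A tropical monomial a ⊗ x^⊗i evaluates to a + i · x. Evaluating each term at x = 7:
  Term 0 contributes 6 + 0 · 7 = 6
  Term 1 contributes -4 + 1 · 7 = 3
  Term 2 contributes 10 + 2 · 7 = 24
  Term 3 contributes -1 + 3 · 7 = 20
p(7) = ⊕ of these = min[6, 3, 24, 20] = 3.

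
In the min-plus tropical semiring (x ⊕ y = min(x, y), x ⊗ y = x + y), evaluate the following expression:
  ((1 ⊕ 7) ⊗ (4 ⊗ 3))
((1 ⊕ 7) ⊗ (4 ⊗ 3)) = 8

Expand innermost to outermost. Recall ⊕ takes the minimum of its arguments and ⊗ takes their sum. Working out the expression ((1 ⊕ 7) ⊗ (4 ⊗ 3)) gives 8.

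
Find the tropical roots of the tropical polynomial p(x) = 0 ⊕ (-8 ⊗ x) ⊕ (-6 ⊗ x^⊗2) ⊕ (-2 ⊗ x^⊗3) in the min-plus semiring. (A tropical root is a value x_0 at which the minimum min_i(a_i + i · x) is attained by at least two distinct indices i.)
Roots: {-4, -2, 8}

Each tropical root is a break point of the lower envelope of the lines y = a_i + i · x (there are 4 lines, with slopes 0, 1, ..., 3). Only the lines that attain the minimum somewhere contribute to roots; other lines are dominated. Here the surviving (envelope) indices are i = 3, i = 2, i = 1, i = 0.
Intersections between consecutive envelope lines give the roots: for adjacent envelope indices i < j the intersection is x = (a_i − a_j) / (j − i). Reading off the sorted break points: {-4, -2, 8}.
Verification: at each break x_0, at least two indices attain the minimum of min_i(a_i + i · x_0).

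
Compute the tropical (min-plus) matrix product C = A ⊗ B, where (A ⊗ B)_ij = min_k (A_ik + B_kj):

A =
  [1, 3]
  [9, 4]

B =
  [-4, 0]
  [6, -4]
A ⊗ B =
  [-3, -1]
  [5, 0]

Apply the min-plus product entry-by-entry:
  C[0][0] = min over k of (A[0][0] + B[0][0] = 1 + -4 = -3, A[0][1] + B[1][0] = 3 + 6 = 9) = -3 (attained at k = 0)
  C[0][1] = min over k of (A[0][0] + B[0][1] = 1 + 0 = 1, A[0][1] + B[1][1] = 3 + -4 = -1) = -1 (attained at k = 1)
  C[1][0] = min over k of (A[1][0] + B[0][0] = 9 + -4 = 5, A[1][1] + B[1][0] = 4 + 6 = 10) = 5 (attained at k = 0)
  C[1][1] = min over k of (A[1][0] + B[0][1] = 9 + 0 = 9, A[1][1] + B[1][1] = 4 + -4 = 0) = 0 (attained at k = 1)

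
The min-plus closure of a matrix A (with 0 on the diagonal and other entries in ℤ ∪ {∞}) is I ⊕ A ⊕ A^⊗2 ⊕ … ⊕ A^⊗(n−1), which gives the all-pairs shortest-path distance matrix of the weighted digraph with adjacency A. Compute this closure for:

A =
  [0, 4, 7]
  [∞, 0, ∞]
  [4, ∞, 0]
Closure =
  [0, 4, 7]
  [∞, 0, ∞]
  [4, 8, 0]

This is the Floyd-Warshall all-pairs shortest-path computation. For each intermediate vertex k = 0, 1, …, 2, update dist[i][j] ← min(dist[i][j], dist[i][k] + dist[k][j]). The final matrix gives, for each (i, j), the minimum total weight of any directed path from i to j (possibly empty when i = j).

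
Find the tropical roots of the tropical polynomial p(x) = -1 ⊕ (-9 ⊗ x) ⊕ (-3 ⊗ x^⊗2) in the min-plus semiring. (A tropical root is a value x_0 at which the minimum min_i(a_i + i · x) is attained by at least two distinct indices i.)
Roots: {-6, 8}

Each tropical root is a break point of the lower envelope of the lines y = a_i + i · x (there are 3 lines, with slopes 0, 1, ..., 2). Only the lines that attain the minimum somewhere contribute to roots; other lines are dominated. Here the surviving (envelope) indices are i = 2, i = 1, i = 0.
Intersections between consecutive envelope lines give the roots: for adjacent envelope indices i < j the intersection is x = (a_i − a_j) / (j − i). Reading off the sorted break points: {-6, 8}.
Verification: at each break x_0, at least two indices attain the minimum of min_i(a_i + i · x_0).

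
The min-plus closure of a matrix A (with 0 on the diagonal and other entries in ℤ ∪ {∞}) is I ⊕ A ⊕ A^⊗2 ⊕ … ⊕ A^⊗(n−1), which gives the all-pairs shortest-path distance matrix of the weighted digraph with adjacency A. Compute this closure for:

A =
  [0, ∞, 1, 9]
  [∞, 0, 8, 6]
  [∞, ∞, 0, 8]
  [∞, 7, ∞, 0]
Closure =
  [0, 16, 1, 9]
  [∞, 0, 8, 6]
  [∞, 15, 0, 8]
  [∞, 7, 15, 0]

This is the Floyd-Warshall all-pairs shortest-path computation. For each intermediate vertex k = 0, 1, …, 3, update dist[i][j] ← min(dist[i][j], dist[i][k] + dist[k][j]). The final matrix gives, for each (i, j), the minimum total weight of any directed path from i to j (possibly empty when i = j).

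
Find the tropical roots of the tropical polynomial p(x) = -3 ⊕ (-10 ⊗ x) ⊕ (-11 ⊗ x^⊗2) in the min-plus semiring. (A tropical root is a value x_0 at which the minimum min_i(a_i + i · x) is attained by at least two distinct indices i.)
Roots: {1, 7}

Each tropical root is a break point of the lower envelope of the lines y = a_i + i · x (there are 3 lines, with slopes 0, 1, ..., 2). Only the lines that attain the minimum somewhere contribute to roots; other lines are dominated. Here the surviving (envelope) indices are i = 2, i = 1, i = 0.
Intersections between consecutive envelope lines give the roots: for adjacent envelope indices i < j the intersection is x = (a_i − a_j) / (j − i). Reading off the sorted break points: {1, 7}.
Verification: at each break x_0, at least two indices attain the minimum of min_i(a_i + i · x_0).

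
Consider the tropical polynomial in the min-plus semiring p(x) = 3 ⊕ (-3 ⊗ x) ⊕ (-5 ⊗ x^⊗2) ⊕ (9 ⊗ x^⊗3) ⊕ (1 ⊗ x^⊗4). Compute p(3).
p(3) = 0

A tropical monomial a ⊗ x^⊗i evaluates to a + i · x. Evaluating each term at x = 3:
  Term 0 contributes 3 + 0 · 3 = 3
  Term 1 contributes -3 + 1 · 3 = 0
  Term 2 contributes -5 + 2 · 3 = 1
  Term 3 contributes 9 + 3 · 3 = 18
  Term 4 contributes 1 + 4 · 3 = 13
p(3) = ⊕ of these = min[3, 0, 1, 18, 13] = 0.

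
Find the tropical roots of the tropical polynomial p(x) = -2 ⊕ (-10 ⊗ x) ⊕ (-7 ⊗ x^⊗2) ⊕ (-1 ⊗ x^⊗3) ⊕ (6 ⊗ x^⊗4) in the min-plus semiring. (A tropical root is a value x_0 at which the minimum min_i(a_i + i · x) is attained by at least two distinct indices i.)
Roots: {-7, -6, -3, 8}

Each tropical root is a break point of the lower envelope of the lines y = a_i + i · x (there are 5 lines, with slopes 0, 1, ..., 4). Only the lines that attain the minimum somewhere contribute to roots; other lines are dominated. Here the surviving (envelope) indices are i = 4, i = 3, i = 2, i = 1, i = 0.
Intersections between consecutive envelope lines give the roots: for adjacent envelope indices i < j the intersection is x = (a_i − a_j) / (j − i). Reading off the sorted break points: {-7, -6, -3, 8}.
Verification: at each break x_0, at least two indices attain the minimum of min_i(a_i + i · x_0).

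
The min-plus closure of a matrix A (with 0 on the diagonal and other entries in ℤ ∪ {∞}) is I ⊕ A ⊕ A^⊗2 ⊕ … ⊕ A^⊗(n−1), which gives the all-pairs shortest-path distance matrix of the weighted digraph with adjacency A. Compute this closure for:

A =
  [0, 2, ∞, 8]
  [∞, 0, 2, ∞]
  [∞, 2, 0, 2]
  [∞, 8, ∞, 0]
Closure =
  [0, 2, 4, 6]
  [∞, 0, 2, 4]
  [∞, 2, 0, 2]
  [∞, 8, 10, 0]

This is the Floyd-Warshall all-pairs shortest-path computation. For each intermediate vertex k = 0, 1, …, 3, update dist[i][j] ← min(dist[i][j], dist[i][k] + dist[k][j]). The final matrix gives, for each (i, j), the minimum total weight of any directed path from i to j (possibly empty when i = j).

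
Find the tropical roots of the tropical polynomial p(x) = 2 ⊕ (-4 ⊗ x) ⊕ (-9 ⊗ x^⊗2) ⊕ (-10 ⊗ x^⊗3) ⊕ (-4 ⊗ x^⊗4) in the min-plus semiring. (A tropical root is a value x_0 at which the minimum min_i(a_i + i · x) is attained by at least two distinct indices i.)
Roots: {-6, 1, 5, 6}

Each tropical root is a break point of the lower envelope of the lines y = a_i + i · x (there are 5 lines, with slopes 0, 1, ..., 4). Only the lines that attain the minimum somewhere contribute to roots; other lines are dominated. Here the surviving (envelope) indices are i = 4, i = 3, i = 2, i = 1, i = 0.
Intersections between consecutive envelope lines give the roots: for adjacent envelope indices i < j the intersection is x = (a_i − a_j) / (j − i). Reading off the sorted break points: {-6, 1, 5, 6}.
Verification: at each break x_0, at least two indices attain the minimum of min_i(a_i + i · x_0).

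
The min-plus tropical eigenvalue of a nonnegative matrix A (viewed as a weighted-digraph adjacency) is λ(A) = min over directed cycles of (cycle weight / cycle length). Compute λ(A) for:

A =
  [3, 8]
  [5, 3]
λ(A) = 3

Enumerate directed cycles and compute their means (weight / length). Sample:
  cycle 0 → 0: weight = 3, length = 1, mean = 3/1 ≈ 3.000
  cycle 1 → 1: weight = 3, length = 1, mean = 3/1 ≈ 3.000
  cycle 0 → 1 → 0: weight = 13, length = 2, mean = 13/2 ≈ 6.500
  cycle 1 → 0 → 1: weight = 13, length = 2, mean = 13/2 ≈ 6.500
Minimum mean = 3.000, attained e.g. along the cycle 0 → 0 with weight 3 and length 1. So λ(A) = 3/1 = 3.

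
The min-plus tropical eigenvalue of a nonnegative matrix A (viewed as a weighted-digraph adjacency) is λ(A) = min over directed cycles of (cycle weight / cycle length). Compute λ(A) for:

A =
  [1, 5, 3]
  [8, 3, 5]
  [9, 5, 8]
λ(A) = 1

Enumerate directed cycles and compute their means (weight / length). Sample:
  cycle 0 → 0: weight = 1, length = 1, mean = 1/1 ≈ 1.000
  cycle 1 → 1: weight = 3, length = 1, mean = 3/1 ≈ 3.000
  cycle 2 → 2: weight = 8, length = 1, mean = 8/1 ≈ 8.000
  cycle 0 → 1 → 0: weight = 13, length = 2, mean = 13/2 ≈ 6.500
  cycle 0 → 2 → 0: weight = 12, length = 2, mean = 12/2 ≈ 6.000
  cycle 1 → 0 → 1: weight = 13, length = 2, mean = 13/2 ≈ 6.500
Minimum mean = 1.000, attained e.g. along the cycle 0 → 0 with weight 1 and length 1. So λ(A) = 1/1 = 1.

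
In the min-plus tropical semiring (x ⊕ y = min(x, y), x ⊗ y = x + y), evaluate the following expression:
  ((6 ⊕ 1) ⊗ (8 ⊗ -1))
((6 ⊕ 1) ⊗ (8 ⊗ -1)) = 8

Expand innermost to outermost. Recall ⊕ takes the minimum of its arguments and ⊗ takes their sum. Working out the expression ((6 ⊕ 1) ⊗ (8 ⊗ -1)) gives 8.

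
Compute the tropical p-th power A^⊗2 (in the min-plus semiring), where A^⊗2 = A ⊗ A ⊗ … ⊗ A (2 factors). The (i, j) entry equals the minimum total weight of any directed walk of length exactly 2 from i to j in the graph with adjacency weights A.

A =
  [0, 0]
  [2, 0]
A^⊗2 =
  [0, 0]
  [2, 0]

Each entry (A^⊗2)_ij equals the minimum over all length-2 walks i = v_0 → v_1 → … → v_2 = j of Σ_t A[v_t][v_{t+1}]. For example, for (i, j) = (0, 1) we minimise over 2 possible intermediate vertex sequences; the minimum is 0, attained along the walk 0 → 0 → 1.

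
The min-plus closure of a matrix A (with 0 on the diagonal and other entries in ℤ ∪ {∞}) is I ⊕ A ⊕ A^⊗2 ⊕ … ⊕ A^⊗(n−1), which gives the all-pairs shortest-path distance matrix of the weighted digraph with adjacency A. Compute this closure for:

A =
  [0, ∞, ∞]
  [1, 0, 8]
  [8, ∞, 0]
Closure =
  [0, ∞, ∞]
  [1, 0, 8]
  [8, ∞, 0]

This is the Floyd-Warshall all-pairs shortest-path computation. For each intermediate vertex k = 0, 1, …, 2, update dist[i][j] ← min(dist[i][j], dist[i][k] + dist[k][j]). The final matrix gives, for each (i, j), the minimum total weight of any directed path from i to j (possibly empty when i = j).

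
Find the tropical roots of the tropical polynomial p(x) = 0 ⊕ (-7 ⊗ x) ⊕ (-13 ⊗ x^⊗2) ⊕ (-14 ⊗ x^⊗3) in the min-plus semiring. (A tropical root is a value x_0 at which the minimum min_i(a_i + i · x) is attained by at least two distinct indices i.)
Roots: {1, 6, 7}

Each tropical root is a break point of the lower envelope of the lines y = a_i + i · x (there are 4 lines, with slopes 0, 1, ..., 3). Only the lines that attain the minimum somewhere contribute to roots; other lines are dominated. Here the surviving (envelope) indices are i = 3, i = 2, i = 1, i = 0.
Intersections between consecutive envelope lines give the roots: for adjacent envelope indices i < j the intersection is x = (a_i − a_j) / (j − i). Reading off the sorted break points: {1, 6, 7}.
Verification: at each break x_0, at least two indices attain the minimum of min_i(a_i + i · x_0).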